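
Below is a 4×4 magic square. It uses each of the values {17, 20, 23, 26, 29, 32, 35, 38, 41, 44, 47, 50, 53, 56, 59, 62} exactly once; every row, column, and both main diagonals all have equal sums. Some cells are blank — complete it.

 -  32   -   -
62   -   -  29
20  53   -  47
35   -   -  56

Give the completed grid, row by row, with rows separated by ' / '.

41 32 59 26 / 62 23 44 29 / 20 53 38 47 / 35 50 17 56

The 16 entries sum to 632, so each line sums to 632/4 = 158.
Using row 3: 20 + 53 + 47 + ? → (3,3) = 158 − 120 = 38.
The remaining cell in column 1 is (1,1) = 158 − 117 = 41.
Column 4: 29 + 47 + 56 + ? = 158, so (1,4) = 26.
From main diagonal, 158 − (41 + 38 + 56) gives (2,2) = 23.
From anti-diagonal, 158 − (26 + 53 + 35) gives (2,3) = 44.
From row 1, 158 − (41 + 32 + 26) gives (1,3) = 59.
The remaining cell in column 2 is (4,2) = 158 − 108 = 50.
Column 3 must total 158; the given cells sum to 141, so (4,3) = 17.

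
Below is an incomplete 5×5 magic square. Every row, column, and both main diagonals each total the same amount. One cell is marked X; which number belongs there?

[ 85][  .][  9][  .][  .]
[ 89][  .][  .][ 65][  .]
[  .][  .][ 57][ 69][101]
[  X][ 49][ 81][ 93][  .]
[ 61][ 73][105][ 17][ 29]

Row 5 is complete and sums to 285; that is the magic constant.
Using column 3: 9 + 57 + 81 + 105 + ? → (2,3) = 285 − 252 = 33.
Column 4 must total 285; the given cells sum to 244, so (1,4) = 41.
Main diagonal must total 285; the given cells sum to 264, so (2,2) = 21.
The remaining cell in anti-diagonal is (1,5) = 285 − 232 = 53.
Row 1 must total 285; the given cells sum to 188, so (1,2) = 97.
From row 2, 285 − (89 + 21 + 33 + 65) gives (2,5) = 77.
Column 2 needs 285; the known cells sum to 240, so (3,2) = 45.
Column 5 needs 285; the known cells sum to 260, so (4,5) = 25.
Row 3: 45 + 57 + 69 + 101 + ? = 285, so (3,1) = 13.
Row 4: 49 + 81 + 93 + 25 + ? = 285, so (4,1) = 37.

37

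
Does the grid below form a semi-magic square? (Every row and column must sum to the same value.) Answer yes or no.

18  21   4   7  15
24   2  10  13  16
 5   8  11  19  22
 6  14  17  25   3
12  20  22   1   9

No — row 4 sums to 65 but column 3 sums to 64.

Row 1: 18 + 21 + 4 + 7 + 15 = 65.
Row 2: 24 + 2 + 10 + 13 + 16 = 65.
Row 3: 5 + 8 + 11 + 19 + 22 = 65.
Row 4: 6 + 14 + 17 + 25 + 3 = 65.
Row 5: 12 + 20 + 22 + 1 + 9 = 64.
Column 1: 18 + 24 + 5 + 6 + 12 = 65.
Column 2: 21 + 2 + 8 + 14 + 20 = 65.
Column 3: 4 + 10 + 11 + 17 + 22 = 64.
Column 4: 7 + 13 + 19 + 25 + 1 = 65.
Column 5: 15 + 16 + 22 + 3 + 9 = 65.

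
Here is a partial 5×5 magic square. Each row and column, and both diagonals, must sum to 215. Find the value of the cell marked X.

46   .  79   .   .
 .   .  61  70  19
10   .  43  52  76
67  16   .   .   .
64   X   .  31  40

73

Row 3 must total 215; the given cells sum to 181, so (3,2) = 34.
Column 1 needs 215; the known cells sum to 187, so (2,1) = 28.
Anti-diagonal must total 215; the given cells sum to 193, so (1,5) = 22.
From row 2, 215 − (28 + 61 + 70 + 19) gives (2,2) = 37.
The remaining cell in column 5 is (4,5) = 215 − 157 = 58.
Main diagonal must total 215; the given cells sum to 166, so (4,4) = 49.
Using row 4: 67 + 16 + 49 + 58 + ? → (4,3) = 215 − 190 = 25.
Column 3: 79 + 61 + 43 + 25 + ? = 215, so (5,3) = 7.
Column 4 needs 215; the known cells sum to 202, so (1,4) = 13.
Using row 1: 46 + 79 + 13 + 22 + ? → (1,2) = 215 − 160 = 55.
From row 5, 215 − (64 + 7 + 31 + 40) gives (5,2) = 73.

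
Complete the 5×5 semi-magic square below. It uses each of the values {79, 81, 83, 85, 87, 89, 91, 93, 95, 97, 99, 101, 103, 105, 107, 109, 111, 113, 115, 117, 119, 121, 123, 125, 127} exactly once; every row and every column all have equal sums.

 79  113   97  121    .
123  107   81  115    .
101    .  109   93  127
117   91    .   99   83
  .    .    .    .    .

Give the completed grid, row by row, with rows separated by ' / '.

79 113 97 121 105 / 123 107 81 115 89 / 101 85 109 93 127 / 117 91 125 99 83 / 95 119 103 87 111

The 25 entries sum to 2575, so each line sums to 2575/5 = 515.
Using row 1: 79 + 113 + 97 + 121 + ? → (1,5) = 515 − 410 = 105.
From row 2, 515 − (123 + 107 + 81 + 115) gives (2,5) = 89.
Row 3 must total 515; the given cells sum to 430, so (3,2) = 85.
The remaining cell in row 4 is (4,3) = 515 − 390 = 125.
Column 1 must total 515; the given cells sum to 420, so (5,1) = 95.
From column 2, 515 − (113 + 107 + 85 + 91) gives (5,2) = 119.
Column 3: 97 + 81 + 109 + 125 + ? = 515, so (5,3) = 103.
Using column 4: 121 + 115 + 93 + 99 + ? → (5,4) = 515 − 428 = 87.
Using column 5: 105 + 89 + 127 + 83 + ? → (5,5) = 515 − 404 = 111.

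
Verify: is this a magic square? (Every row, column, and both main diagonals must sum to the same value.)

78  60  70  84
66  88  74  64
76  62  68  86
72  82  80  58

Row 1: 78 + 60 + 70 + 84 = 292.
Row 2: 66 + 88 + 74 + 64 = 292.
Row 3: 76 + 62 + 68 + 86 = 292.
Row 4: 72 + 82 + 80 + 58 = 292.
Column 1: 78 + 66 + 76 + 72 = 292.
Column 2: 60 + 88 + 62 + 82 = 292.
Column 3: 70 + 74 + 68 + 80 = 292.
Column 4: 84 + 64 + 86 + 58 = 292.
Main diagonal: 78 + 88 + 68 + 58 = 292.
Anti-diagonal: 84 + 74 + 62 + 72 = 292.
All lines sum to 292.

Yes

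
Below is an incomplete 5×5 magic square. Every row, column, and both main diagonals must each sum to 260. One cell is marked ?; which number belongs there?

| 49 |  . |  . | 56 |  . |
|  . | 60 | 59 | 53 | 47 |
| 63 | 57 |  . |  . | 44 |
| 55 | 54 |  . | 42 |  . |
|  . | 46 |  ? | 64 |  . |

Row 2: 60 + 59 + 53 + 47 + ? = 260, so (2,1) = 41.
Column 1: 49 + 41 + 63 + 55 + ? = 260, so (5,1) = 52.
Using column 2: 60 + 57 + 54 + 46 + ? → (1,2) = 260 − 217 = 43.
Column 4 must total 260; the given cells sum to 215, so (3,4) = 45.
Row 3 must total 260; the given cells sum to 209, so (3,3) = 51.
The remaining cell in main diagonal is (5,5) = 260 − 202 = 58.
Using anti-diagonal: 53 + 51 + 54 + 52 + ? → (1,5) = 260 − 210 = 50.
Row 1 needs 260; the known cells sum to 198, so (1,3) = 62.
Using row 5: 52 + 46 + 64 + 58 + ? → (5,3) = 260 − 220 = 40.

40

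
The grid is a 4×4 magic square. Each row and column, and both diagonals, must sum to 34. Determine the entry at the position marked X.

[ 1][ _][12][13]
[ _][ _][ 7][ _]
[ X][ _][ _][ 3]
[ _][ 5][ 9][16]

Row 1 must total 34; the given cells sum to 26, so (1,2) = 8.
Row 4 needs 34; the known cells sum to 30, so (4,1) = 4.
Using column 3: 12 + 7 + 9 + ? → (3,3) = 34 − 28 = 6.
Column 4 needs 34; the known cells sum to 32, so (2,4) = 2.
The remaining cell in main diagonal is (2,2) = 34 − 23 = 11.
Anti-diagonal needs 34; the known cells sum to 24, so (3,2) = 10.
Using row 2: 11 + 7 + 2 + ? → (2,1) = 34 − 20 = 14.
Row 3 needs 34; the known cells sum to 19, so (3,1) = 15.

15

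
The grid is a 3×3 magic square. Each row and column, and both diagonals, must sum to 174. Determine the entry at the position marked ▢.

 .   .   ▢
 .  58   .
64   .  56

52

Row 3: 64 + 56 + ? = 174, so (3,2) = 54.
Using column 2: 58 + 54 + ? → (1,2) = 174 − 112 = 62.
Main diagonal must total 174; the given cells sum to 114, so (1,1) = 60.
Using anti-diagonal: 58 + 64 + ? → (1,3) = 174 − 122 = 52.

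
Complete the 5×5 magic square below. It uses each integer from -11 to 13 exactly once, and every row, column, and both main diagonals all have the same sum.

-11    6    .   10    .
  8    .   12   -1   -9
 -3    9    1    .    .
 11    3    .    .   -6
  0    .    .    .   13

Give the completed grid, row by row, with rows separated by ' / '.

-11 6 -2 10 2 / 8 -5 12 -1 -9 / -3 9 1 -7 5 / 11 3 -10 7 -6 / 0 -8 4 -4 13

The entries are -11 through 13, which sum to 25, so each line sums to 25/5 = 5.
From row 2, 5 − (8 + 12 + (-1) + (-9)) gives (2,2) = -5.
Using column 2: 6 + (-5) + 9 + 3 + ? → (5,2) = 5 − 13 = -8.
Main diagonal must total 5; the given cells sum to -2, so (4,4) = 7.
Anti-diagonal must total 5; the given cells sum to 3, so (1,5) = 2.
Row 1: -11 + 6 + 10 + 2 + ? = 5, so (1,3) = -2.
From row 4, 5 − (11 + 3 + 7 + (-6)) gives (4,3) = -10.
Column 3: -2 + 12 + 1 + (-10) + ? = 5, so (5,3) = 4.
The remaining cell in column 5 is (3,5) = 5 − 0 = 5.
From row 3, 5 − (-3 + 9 + 1 + 5) gives (3,4) = -7.
From row 5, 5 − (0 + (-8) + 4 + 13) gives (5,4) = -4.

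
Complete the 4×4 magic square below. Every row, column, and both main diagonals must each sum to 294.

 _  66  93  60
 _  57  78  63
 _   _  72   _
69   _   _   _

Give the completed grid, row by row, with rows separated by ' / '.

Row 1 needs 294; the known cells sum to 219, so (1,1) = 75.
Using row 2: 57 + 78 + 63 + ? → (2,1) = 294 − 198 = 96.
From column 1, 294 − (75 + 96 + 69) gives (3,1) = 54.
Column 3 must total 294; the given cells sum to 243, so (4,3) = 51.
Main diagonal needs 294; the known cells sum to 204, so (4,4) = 90.
Anti-diagonal must total 294; the given cells sum to 207, so (3,2) = 87.
Row 3 needs 294; the known cells sum to 213, so (3,4) = 81.
Row 4: 69 + 51 + 90 + ? = 294, so (4,2) = 84.

75 66 93 60 / 96 57 78 63 / 54 87 72 81 / 69 84 51 90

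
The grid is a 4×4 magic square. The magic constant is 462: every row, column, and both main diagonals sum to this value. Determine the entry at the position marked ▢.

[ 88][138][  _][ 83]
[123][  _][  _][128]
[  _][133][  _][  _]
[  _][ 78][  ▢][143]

93

From row 1, 462 − (88 + 138 + 83) gives (1,3) = 153.
The remaining cell in column 2 is (2,2) = 462 − 349 = 113.
Column 4: 83 + 128 + 143 + ? = 462, so (3,4) = 108.
Main diagonal needs 462; the known cells sum to 344, so (3,3) = 118.
Row 2 needs 462; the known cells sum to 364, so (2,3) = 98.
Row 3: 133 + 118 + 108 + ? = 462, so (3,1) = 103.
Column 1 needs 462; the known cells sum to 314, so (4,1) = 148.
From column 3, 462 − (153 + 98 + 118) gives (4,3) = 93.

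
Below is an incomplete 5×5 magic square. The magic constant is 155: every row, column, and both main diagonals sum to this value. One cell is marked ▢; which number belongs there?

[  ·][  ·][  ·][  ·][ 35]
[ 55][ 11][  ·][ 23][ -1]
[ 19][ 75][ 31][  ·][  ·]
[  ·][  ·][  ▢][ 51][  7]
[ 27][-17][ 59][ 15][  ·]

-5

Row 2 must total 155; the given cells sum to 88, so (2,3) = 67.
From row 5, 155 − (27 + (-17) + 59 + 15) gives (5,5) = 71.
From column 5, 155 − (35 + (-1) + 7 + 71) gives (3,5) = 43.
From main diagonal, 155 − (11 + 31 + 51 + 71) gives (1,1) = -9.
Using anti-diagonal: 35 + 23 + 31 + 27 + ? → (4,2) = 155 − 116 = 39.
Using row 3: 19 + 75 + 31 + 43 + ? → (3,4) = 155 − 168 = -13.
The remaining cell in column 1 is (4,1) = 155 − 92 = 63.
From column 2, 155 − (11 + 75 + 39 + (-17)) gives (1,2) = 47.
Using column 4: 23 + (-13) + 51 + 15 + ? → (1,4) = 155 − 76 = 79.
Using row 1: -9 + 47 + 79 + 35 + ? → (1,3) = 155 − 152 = 3.
Using row 4: 63 + 39 + 51 + 7 + ? → (4,3) = 155 − 160 = -5.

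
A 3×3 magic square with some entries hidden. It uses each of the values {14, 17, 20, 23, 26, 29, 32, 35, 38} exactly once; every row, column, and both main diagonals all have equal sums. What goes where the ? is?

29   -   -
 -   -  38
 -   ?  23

20

The 9 entries sum to 234, so each line sums to 234/3 = 78.
Column 3 needs 78; the known cells sum to 61, so (1,3) = 17.
Main diagonal must total 78; the given cells sum to 52, so (2,2) = 26.
Anti-diagonal must total 78; the given cells sum to 43, so (3,1) = 35.
The remaining cell in row 1 is (1,2) = 78 − 46 = 32.
Row 2 must total 78; the given cells sum to 64, so (2,1) = 14.
Using row 3: 35 + 23 + ? → (3,2) = 78 − 58 = 20.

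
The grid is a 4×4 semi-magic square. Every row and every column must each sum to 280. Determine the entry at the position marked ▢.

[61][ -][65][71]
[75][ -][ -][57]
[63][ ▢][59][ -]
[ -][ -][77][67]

Row 1 needs 280; the known cells sum to 197, so (1,2) = 83.
Using column 1: 61 + 75 + 63 + ? → (4,1) = 280 − 199 = 81.
Column 3: 65 + 59 + 77 + ? = 280, so (2,3) = 79.
Using column 4: 71 + 57 + 67 + ? → (3,4) = 280 − 195 = 85.
Row 2 needs 280; the known cells sum to 211, so (2,2) = 69.
Row 3 must total 280; the given cells sum to 207, so (3,2) = 73.

73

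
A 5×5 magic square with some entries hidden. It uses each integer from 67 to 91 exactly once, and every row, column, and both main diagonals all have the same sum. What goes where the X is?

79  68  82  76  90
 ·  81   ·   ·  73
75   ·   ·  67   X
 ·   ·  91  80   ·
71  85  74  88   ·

The entries are 67 through 91, which sum to 1975, so each line sums to 1975/5 = 395.
Row 5 needs 395; the known cells sum to 318, so (5,5) = 77.
Column 4: 76 + 67 + 80 + 88 + ? = 395, so (2,4) = 84.
Main diagonal needs 395; the known cells sum to 317, so (3,3) = 78.
Anti-diagonal needs 395; the known cells sum to 323, so (4,2) = 72.
Using column 2: 68 + 81 + 72 + 85 + ? → (3,2) = 395 − 306 = 89.
Using column 3: 82 + 78 + 91 + 74 + ? → (2,3) = 395 − 325 = 70.
Using row 2: 81 + 70 + 84 + 73 + ? → (2,1) = 395 − 308 = 87.
From row 3, 395 − (75 + 89 + 78 + 67) gives (3,5) = 86.

86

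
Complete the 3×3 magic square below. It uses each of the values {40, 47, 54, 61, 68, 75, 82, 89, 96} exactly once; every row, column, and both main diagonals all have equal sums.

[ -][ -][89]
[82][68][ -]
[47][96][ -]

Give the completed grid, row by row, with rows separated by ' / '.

75 40 89 / 82 68 54 / 47 96 61

The 9 entries sum to 612, so each line sums to 612/3 = 204.
Row 2 needs 204; the known cells sum to 150, so (2,3) = 54.
From row 3, 204 − (47 + 96) gives (3,3) = 61.
Column 1 must total 204; the given cells sum to 129, so (1,1) = 75.
From column 2, 204 − (68 + 96) gives (1,2) = 40.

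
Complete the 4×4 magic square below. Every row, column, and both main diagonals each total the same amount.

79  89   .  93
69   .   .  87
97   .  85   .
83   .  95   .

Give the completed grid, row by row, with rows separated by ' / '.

79 89 67 93 / 69 91 81 87 / 97 71 85 75 / 83 77 95 73

Column 1 is already complete: 79 + 69 + 97 + 83 = 328, so that is the magic constant.
Row 1: 79 + 89 + 93 + ? = 328, so (1,3) = 67.
From column 3, 328 − (67 + 85 + 95) gives (2,3) = 81.
From anti-diagonal, 328 − (93 + 81 + 83) gives (3,2) = 71.
Row 2: 69 + 81 + 87 + ? = 328, so (2,2) = 91.
Row 3: 97 + 71 + 85 + ? = 328, so (3,4) = 75.
Column 2 needs 328; the known cells sum to 251, so (4,2) = 77.
Column 4 must total 328; the given cells sum to 255, so (4,4) = 73.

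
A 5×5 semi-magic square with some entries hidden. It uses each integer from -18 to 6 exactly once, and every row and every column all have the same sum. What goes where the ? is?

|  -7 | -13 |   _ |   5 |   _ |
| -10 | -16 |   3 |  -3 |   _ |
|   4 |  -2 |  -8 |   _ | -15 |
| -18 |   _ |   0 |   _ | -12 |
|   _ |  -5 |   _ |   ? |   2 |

-17

The entries are -18 through 6, which sum to -150, so each line sums to -150/5 = -30.
Row 2 needs -30; the known cells sum to -26, so (2,5) = -4.
From row 3, -30 − (4 + (-2) + (-8) + (-15)) gives (3,4) = -9.
The remaining cell in column 1 is (5,1) = -30 − (-31) = 1.
Using column 2: -13 + (-16) + (-2) + (-5) + ? → (4,2) = -30 − (-36) = 6.
From column 5, -30 − (-4 + (-15) + (-12) + 2) gives (1,5) = -1.
Row 1 needs -30; the known cells sum to -16, so (1,3) = -14.
From row 4, -30 − (-18 + 6 + 0 + (-12)) gives (4,4) = -6.
From column 3, -30 − (-14 + 3 + (-8) + 0) gives (5,3) = -11.
Column 4: 5 + (-3) + (-9) + (-6) + ? = -30, so (5,4) = -17.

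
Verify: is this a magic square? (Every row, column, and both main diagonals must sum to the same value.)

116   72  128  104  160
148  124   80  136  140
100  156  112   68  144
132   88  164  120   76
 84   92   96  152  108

Row 1: 116 + 72 + 128 + 104 + 160 = 580.
Row 2: 148 + 124 + 80 + 136 + 140 = 628.
Row 3: 100 + 156 + 112 + 68 + 144 = 580.
Row 4: 132 + 88 + 164 + 120 + 76 = 580.
Row 5: 84 + 92 + 96 + 152 + 108 = 532.
Column 1: 116 + 148 + 100 + 132 + 84 = 580.
Column 2: 72 + 124 + 156 + 88 + 92 = 532.
Column 3: 128 + 80 + 112 + 164 + 96 = 580.
Column 4: 104 + 136 + 68 + 120 + 152 = 580.
Column 5: 160 + 140 + 144 + 76 + 108 = 628.
Main diagonal: 116 + 124 + 112 + 120 + 108 = 580.
Anti-diagonal: 160 + 136 + 112 + 88 + 84 = 580.

No — row 3 sums to 580 but row 2 sums to 628.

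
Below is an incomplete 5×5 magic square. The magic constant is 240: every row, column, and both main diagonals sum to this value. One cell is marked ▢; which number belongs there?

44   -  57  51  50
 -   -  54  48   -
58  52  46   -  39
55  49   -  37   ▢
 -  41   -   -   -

56

Row 1 must total 240; the given cells sum to 202, so (1,2) = 38.
The remaining cell in row 3 is (3,4) = 240 − 195 = 45.
Column 2 needs 240; the known cells sum to 180, so (2,2) = 60.
Using column 4: 51 + 48 + 45 + 37 + ? → (5,4) = 240 − 181 = 59.
Main diagonal must total 240; the given cells sum to 187, so (5,5) = 53.
Anti-diagonal: 50 + 48 + 46 + 49 + ? = 240, so (5,1) = 47.
Row 5 needs 240; the known cells sum to 200, so (5,3) = 40.
The remaining cell in column 1 is (2,1) = 240 − 204 = 36.
Column 3 needs 240; the known cells sum to 197, so (4,3) = 43.
Row 2 must total 240; the given cells sum to 198, so (2,5) = 42.
Using row 4: 55 + 49 + 43 + 37 + ? → (4,5) = 240 − 184 = 56.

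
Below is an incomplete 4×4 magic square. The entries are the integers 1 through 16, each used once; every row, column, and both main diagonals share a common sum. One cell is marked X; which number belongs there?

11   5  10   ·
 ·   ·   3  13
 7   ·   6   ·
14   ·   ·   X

1

The entries are 1 through 16, which sum to 136, so each line sums to 136/4 = 34.
Row 1 needs 34; the known cells sum to 26, so (1,4) = 8.
From column 1, 34 − (11 + 7 + 14) gives (2,1) = 2.
Column 3: 10 + 3 + 6 + ? = 34, so (4,3) = 15.
Anti-diagonal needs 34; the known cells sum to 25, so (3,2) = 9.
The remaining cell in row 2 is (2,2) = 34 − 18 = 16.
The remaining cell in row 3 is (3,4) = 34 − 22 = 12.
From column 2, 34 − (5 + 16 + 9) gives (4,2) = 4.
Using column 4: 8 + 13 + 12 + ? → (4,4) = 34 − 33 = 1.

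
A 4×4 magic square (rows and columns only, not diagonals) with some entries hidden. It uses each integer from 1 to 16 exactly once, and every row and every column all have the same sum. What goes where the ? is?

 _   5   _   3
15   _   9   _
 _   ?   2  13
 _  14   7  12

The entries are 1 through 16, which sum to 136, so each line sums to 136/4 = 34.
Using row 4: 14 + 7 + 12 + ? → (4,1) = 34 − 33 = 1.
Column 3 needs 34; the known cells sum to 18, so (1,3) = 16.
Column 4: 3 + 13 + 12 + ? = 34, so (2,4) = 6.
Row 1 must total 34; the given cells sum to 24, so (1,1) = 10.
Row 2 needs 34; the known cells sum to 30, so (2,2) = 4.
Column 1 needs 34; the known cells sum to 26, so (3,1) = 8.
Using column 2: 5 + 4 + 14 + ? → (3,2) = 34 − 23 = 11.

11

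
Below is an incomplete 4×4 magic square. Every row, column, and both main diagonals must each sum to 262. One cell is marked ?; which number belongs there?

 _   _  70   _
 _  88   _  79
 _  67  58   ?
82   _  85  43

76

Row 4 needs 262; the known cells sum to 210, so (4,2) = 52.
From column 2, 262 − (88 + 67 + 52) gives (1,2) = 55.
Column 3 needs 262; the known cells sum to 213, so (2,3) = 49.
The remaining cell in main diagonal is (1,1) = 262 − 189 = 73.
Using anti-diagonal: 49 + 67 + 82 + ? → (1,4) = 262 − 198 = 64.
The remaining cell in row 2 is (2,1) = 262 − 216 = 46.
From column 1, 262 − (73 + 46 + 82) gives (3,1) = 61.
Column 4: 64 + 79 + 43 + ? = 262, so (3,4) = 76.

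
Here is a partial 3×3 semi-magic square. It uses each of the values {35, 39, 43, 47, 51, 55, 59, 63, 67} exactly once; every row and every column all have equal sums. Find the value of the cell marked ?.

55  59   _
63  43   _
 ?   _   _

35

The 9 entries sum to 459, so each line sums to 459/3 = 153.
Row 1 must total 153; the given cells sum to 114, so (1,3) = 39.
Using row 2: 63 + 43 + ? → (2,3) = 153 − 106 = 47.
The remaining cell in column 1 is (3,1) = 153 − 118 = 35.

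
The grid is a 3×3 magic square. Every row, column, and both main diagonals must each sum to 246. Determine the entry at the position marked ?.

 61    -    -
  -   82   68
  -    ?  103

54

The remaining cell in row 2 is (2,1) = 246 − 150 = 96.
Using column 1: 61 + 96 + ? → (3,1) = 246 − 157 = 89.
Column 3 needs 246; the known cells sum to 171, so (1,3) = 75.
Row 1: 61 + 75 + ? = 246, so (1,2) = 110.
Row 3 must total 246; the given cells sum to 192, so (3,2) = 54.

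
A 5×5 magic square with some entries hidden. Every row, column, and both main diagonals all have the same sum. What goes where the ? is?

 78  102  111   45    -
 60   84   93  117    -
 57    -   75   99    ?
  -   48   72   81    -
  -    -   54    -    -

108

Column 3 is complete and sums to 405; that is the magic constant.
Row 1: 78 + 102 + 111 + 45 + ? = 405, so (1,5) = 69.
Using row 2: 60 + 84 + 93 + 117 + ? → (2,5) = 405 − 354 = 51.
The remaining cell in column 4 is (5,4) = 405 − 342 = 63.
Main diagonal needs 405; the known cells sum to 318, so (5,5) = 87.
Anti-diagonal needs 405; the known cells sum to 309, so (5,1) = 96.
Row 5 must total 405; the given cells sum to 300, so (5,2) = 105.
Column 1 needs 405; the known cells sum to 291, so (4,1) = 114.
Using column 2: 102 + 84 + 48 + 105 + ? → (3,2) = 405 − 339 = 66.
Row 3: 57 + 66 + 75 + 99 + ? = 405, so (3,5) = 108.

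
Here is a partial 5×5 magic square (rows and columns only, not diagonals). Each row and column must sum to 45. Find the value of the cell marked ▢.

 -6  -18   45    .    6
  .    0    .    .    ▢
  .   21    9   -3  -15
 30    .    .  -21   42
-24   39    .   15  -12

24

From row 1, 45 − (-6 + (-18) + 45 + 6) gives (1,4) = 18.
From row 3, 45 − (21 + 9 + (-3) + (-15)) gives (3,1) = 33.
From row 5, 45 − (-24 + 39 + 15 + (-12)) gives (5,3) = 27.
Using column 1: -6 + 33 + 30 + (-24) + ? → (2,1) = 45 − 33 = 12.
Using column 2: -18 + 0 + 21 + 39 + ? → (4,2) = 45 − 42 = 3.
The remaining cell in column 4 is (2,4) = 45 − 9 = 36.
Column 5 must total 45; the given cells sum to 21, so (2,5) = 24.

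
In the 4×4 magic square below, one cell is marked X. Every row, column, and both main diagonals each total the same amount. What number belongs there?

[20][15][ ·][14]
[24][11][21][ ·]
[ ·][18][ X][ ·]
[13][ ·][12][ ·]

16

Anti-diagonal is complete and sums to 66; that is the magic constant.
Row 1 must total 66; the given cells sum to 49, so (1,3) = 17.
From row 2, 66 − (24 + 11 + 21) gives (2,4) = 10.
Using column 1: 20 + 24 + 13 + ? → (3,1) = 66 − 57 = 9.
Using column 2: 15 + 11 + 18 + ? → (4,2) = 66 − 44 = 22.
From column 3, 66 − (17 + 21 + 12) gives (3,3) = 16.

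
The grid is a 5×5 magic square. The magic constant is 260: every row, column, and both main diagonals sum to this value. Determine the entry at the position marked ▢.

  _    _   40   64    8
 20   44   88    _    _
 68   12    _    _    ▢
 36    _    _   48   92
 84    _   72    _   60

Column 1 needs 260; the known cells sum to 208, so (1,1) = 52.
Main diagonal needs 260; the known cells sum to 204, so (3,3) = 56.
Row 1 needs 260; the known cells sum to 164, so (1,2) = 96.
The remaining cell in column 3 is (4,3) = 260 − 256 = 4.
Using row 4: 36 + 4 + 48 + 92 + ? → (4,2) = 260 − 180 = 80.
Using column 2: 96 + 44 + 12 + 80 + ? → (5,2) = 260 − 232 = 28.
Anti-diagonal: 8 + 56 + 80 + 84 + ? = 260, so (2,4) = 32.
From row 2, 260 − (20 + 44 + 88 + 32) gives (2,5) = 76.
Row 5: 84 + 28 + 72 + 60 + ? = 260, so (5,4) = 16.
From column 4, 260 − (64 + 32 + 48 + 16) gives (3,4) = 100.
Column 5: 8 + 76 + 92 + 60 + ? = 260, so (3,5) = 24.

24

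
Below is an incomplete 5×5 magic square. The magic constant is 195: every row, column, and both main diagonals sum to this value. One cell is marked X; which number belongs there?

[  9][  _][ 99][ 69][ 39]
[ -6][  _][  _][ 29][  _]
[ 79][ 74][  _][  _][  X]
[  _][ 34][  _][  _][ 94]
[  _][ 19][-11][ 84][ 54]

Using row 1: 9 + 99 + 69 + 39 + ? → (1,2) = 195 − 216 = -21.
From row 5, 195 − (19 + (-11) + 84 + 54) gives (5,1) = 49.
From column 1, 195 − (9 + (-6) + 79 + 49) gives (4,1) = 64.
Column 2 must total 195; the given cells sum to 106, so (2,2) = 89.
Anti-diagonal: 39 + 29 + 34 + 49 + ? = 195, so (3,3) = 44.
From main diagonal, 195 − (9 + 89 + 44 + 54) gives (4,4) = -1.
Using row 4: 64 + 34 + (-1) + 94 + ? → (4,3) = 195 − 191 = 4.
The remaining cell in column 3 is (2,3) = 195 − 136 = 59.
Using column 4: 69 + 29 + (-1) + 84 + ? → (3,4) = 195 − 181 = 14.
The remaining cell in row 2 is (2,5) = 195 − 171 = 24.
Row 3 must total 195; the given cells sum to 211, so (3,5) = -16.

-16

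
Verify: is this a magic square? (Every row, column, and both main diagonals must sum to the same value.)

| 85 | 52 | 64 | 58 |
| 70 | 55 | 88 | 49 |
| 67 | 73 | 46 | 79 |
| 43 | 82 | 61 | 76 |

No — column 3 sums to 259 but row 4 sums to 262.

Row 1: 85 + 52 + 64 + 58 = 259.
Row 2: 70 + 55 + 88 + 49 = 262.
Row 3: 67 + 73 + 46 + 79 = 265.
Row 4: 43 + 82 + 61 + 76 = 262.
Column 1: 85 + 70 + 67 + 43 = 265.
Column 2: 52 + 55 + 73 + 82 = 262.
Column 3: 64 + 88 + 46 + 61 = 259.
Column 4: 58 + 49 + 79 + 76 = 262.
Main diagonal: 85 + 55 + 46 + 76 = 262.
Anti-diagonal: 58 + 88 + 73 + 43 = 262.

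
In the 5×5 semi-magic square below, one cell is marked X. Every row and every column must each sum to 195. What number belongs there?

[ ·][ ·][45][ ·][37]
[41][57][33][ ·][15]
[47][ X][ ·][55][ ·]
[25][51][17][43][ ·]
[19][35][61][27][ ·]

The remaining cell in row 2 is (2,4) = 195 − 146 = 49.
From row 4, 195 − (25 + 51 + 17 + 43) gives (4,5) = 59.
Row 5 must total 195; the given cells sum to 142, so (5,5) = 53.
From column 1, 195 − (41 + 47 + 25 + 19) gives (1,1) = 63.
Using column 3: 45 + 33 + 17 + 61 + ? → (3,3) = 195 − 156 = 39.
Column 4 needs 195; the known cells sum to 174, so (1,4) = 21.
From column 5, 195 − (37 + 15 + 59 + 53) gives (3,5) = 31.
From row 1, 195 − (63 + 45 + 21 + 37) gives (1,2) = 29.
Row 3 must total 195; the given cells sum to 172, so (3,2) = 23.

23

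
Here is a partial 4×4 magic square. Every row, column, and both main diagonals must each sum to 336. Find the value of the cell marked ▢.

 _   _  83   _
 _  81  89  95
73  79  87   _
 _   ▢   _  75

85

The remaining cell in row 2 is (2,1) = 336 − 265 = 71.
The remaining cell in row 3 is (3,4) = 336 − 239 = 97.
From column 3, 336 − (83 + 89 + 87) gives (4,3) = 77.
The remaining cell in column 4 is (1,4) = 336 − 267 = 69.
The remaining cell in main diagonal is (1,1) = 336 − 243 = 93.
Anti-diagonal needs 336; the known cells sum to 237, so (4,1) = 99.
Row 1 needs 336; the known cells sum to 245, so (1,2) = 91.
Row 4 needs 336; the known cells sum to 251, so (4,2) = 85.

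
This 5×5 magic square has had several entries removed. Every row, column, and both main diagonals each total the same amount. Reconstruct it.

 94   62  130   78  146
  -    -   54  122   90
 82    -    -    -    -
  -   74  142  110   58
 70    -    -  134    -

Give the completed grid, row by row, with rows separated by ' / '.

Row 1 is already complete: 94 + 62 + 130 + 78 + 146 = 510, so that is the magic constant.
Row 4 needs 510; the known cells sum to 384, so (4,1) = 126.
Column 1 must total 510; the given cells sum to 372, so (2,1) = 138.
Column 4 needs 510; the known cells sum to 444, so (3,4) = 66.
Anti-diagonal must total 510; the given cells sum to 412, so (3,3) = 98.
Row 2 must total 510; the given cells sum to 404, so (2,2) = 106.
The remaining cell in column 3 is (5,3) = 510 − 424 = 86.
Main diagonal must total 510; the given cells sum to 408, so (5,5) = 102.
Row 5 must total 510; the given cells sum to 392, so (5,2) = 118.
From column 2, 510 − (62 + 106 + 74 + 118) gives (3,2) = 150.
Column 5 needs 510; the known cells sum to 396, so (3,5) = 114.

94 62 130 78 146 / 138 106 54 122 90 / 82 150 98 66 114 / 126 74 142 110 58 / 70 118 86 134 102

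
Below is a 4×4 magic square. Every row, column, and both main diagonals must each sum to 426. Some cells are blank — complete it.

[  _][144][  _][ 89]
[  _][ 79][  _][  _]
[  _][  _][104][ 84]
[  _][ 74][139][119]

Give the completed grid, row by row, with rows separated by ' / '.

124 144 69 89 / 99 79 114 134 / 109 129 104 84 / 94 74 139 119

The remaining cell in row 4 is (4,1) = 426 − 332 = 94.
From column 2, 426 − (144 + 79 + 74) gives (3,2) = 129.
From column 4, 426 − (89 + 84 + 119) gives (2,4) = 134.
The remaining cell in main diagonal is (1,1) = 426 − 302 = 124.
The remaining cell in anti-diagonal is (2,3) = 426 − 312 = 114.
The remaining cell in row 1 is (1,3) = 426 − 357 = 69.
From row 2, 426 − (79 + 114 + 134) gives (2,1) = 99.
Row 3 needs 426; the known cells sum to 317, so (3,1) = 109.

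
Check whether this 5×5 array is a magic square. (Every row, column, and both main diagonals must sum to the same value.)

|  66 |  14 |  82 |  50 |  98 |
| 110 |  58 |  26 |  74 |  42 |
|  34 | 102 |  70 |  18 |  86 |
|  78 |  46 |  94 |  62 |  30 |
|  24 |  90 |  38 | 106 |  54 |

No — anti-diagonal sums to 312 but column 2 sums to 310.

Row 1: 66 + 14 + 82 + 50 + 98 = 310.
Row 2: 110 + 58 + 26 + 74 + 42 = 310.
Row 3: 34 + 102 + 70 + 18 + 86 = 310.
Row 4: 78 + 46 + 94 + 62 + 30 = 310.
Row 5: 24 + 90 + 38 + 106 + 54 = 312.
Column 1: 66 + 110 + 34 + 78 + 24 = 312.
Column 2: 14 + 58 + 102 + 46 + 90 = 310.
Column 3: 82 + 26 + 70 + 94 + 38 = 310.
Column 4: 50 + 74 + 18 + 62 + 106 = 310.
Column 5: 98 + 42 + 86 + 30 + 54 = 310.
Main diagonal: 66 + 58 + 70 + 62 + 54 = 310.
Anti-diagonal: 98 + 74 + 70 + 46 + 24 = 312.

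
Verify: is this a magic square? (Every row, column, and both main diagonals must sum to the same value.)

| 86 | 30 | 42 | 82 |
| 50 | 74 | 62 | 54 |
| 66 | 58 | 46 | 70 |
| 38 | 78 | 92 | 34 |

No — column 2 sums to 240 but row 4 sums to 242.

Row 1: 86 + 30 + 42 + 82 = 240.
Row 2: 50 + 74 + 62 + 54 = 240.
Row 3: 66 + 58 + 46 + 70 = 240.
Row 4: 38 + 78 + 92 + 34 = 242.
Column 1: 86 + 50 + 66 + 38 = 240.
Column 2: 30 + 74 + 58 + 78 = 240.
Column 3: 42 + 62 + 46 + 92 = 242.
Column 4: 82 + 54 + 70 + 34 = 240.
Main diagonal: 86 + 74 + 46 + 34 = 240.
Anti-diagonal: 82 + 62 + 58 + 38 = 240.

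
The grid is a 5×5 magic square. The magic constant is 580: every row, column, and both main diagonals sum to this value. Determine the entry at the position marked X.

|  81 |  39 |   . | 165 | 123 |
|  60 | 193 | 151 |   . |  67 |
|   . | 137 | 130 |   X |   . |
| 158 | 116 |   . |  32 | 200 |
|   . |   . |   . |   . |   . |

Row 1 must total 580; the given cells sum to 408, so (1,3) = 172.
The remaining cell in row 2 is (2,4) = 580 − 471 = 109.
Row 4: 158 + 116 + 32 + 200 + ? = 580, so (4,3) = 74.
From column 2, 580 − (39 + 193 + 137 + 116) gives (5,2) = 95.
Column 3: 172 + 151 + 130 + 74 + ? = 580, so (5,3) = 53.
The remaining cell in main diagonal is (5,5) = 580 − 436 = 144.
Using anti-diagonal: 123 + 109 + 130 + 116 + ? → (5,1) = 580 − 478 = 102.
Using row 5: 102 + 95 + 53 + 144 + ? → (5,4) = 580 − 394 = 186.
From column 1, 580 − (81 + 60 + 158 + 102) gives (3,1) = 179.
The remaining cell in column 4 is (3,4) = 580 − 492 = 88.

88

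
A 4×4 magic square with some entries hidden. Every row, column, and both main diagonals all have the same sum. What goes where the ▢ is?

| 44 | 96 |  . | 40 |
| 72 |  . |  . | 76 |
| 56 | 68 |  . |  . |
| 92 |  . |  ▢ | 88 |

Column 1 is complete and sums to 264; that is the magic constant.
Row 1 must total 264; the given cells sum to 180, so (1,3) = 84.
Column 4: 40 + 76 + 88 + ? = 264, so (3,4) = 60.
Anti-diagonal must total 264; the given cells sum to 200, so (2,3) = 64.
From row 2, 264 − (72 + 64 + 76) gives (2,2) = 52.
The remaining cell in row 3 is (3,3) = 264 − 184 = 80.
The remaining cell in column 2 is (4,2) = 264 − 216 = 48.
Column 3: 84 + 64 + 80 + ? = 264, so (4,3) = 36.

36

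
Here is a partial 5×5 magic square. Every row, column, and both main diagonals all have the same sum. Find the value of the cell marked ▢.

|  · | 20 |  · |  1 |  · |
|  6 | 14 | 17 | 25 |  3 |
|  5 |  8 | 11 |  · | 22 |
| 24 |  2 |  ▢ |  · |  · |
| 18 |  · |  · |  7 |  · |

10

Row 2 is complete and sums to 65; that is the magic constant.
Row 3: 5 + 8 + 11 + 22 + ? = 65, so (3,4) = 19.
The remaining cell in column 1 is (1,1) = 65 − 53 = 12.
Column 2 needs 65; the known cells sum to 44, so (5,2) = 21.
Column 4: 1 + 25 + 19 + 7 + ? = 65, so (4,4) = 13.
Main diagonal must total 65; the given cells sum to 50, so (5,5) = 15.
Using anti-diagonal: 25 + 11 + 2 + 18 + ? → (1,5) = 65 − 56 = 9.
Row 1 must total 65; the given cells sum to 42, so (1,3) = 23.
The remaining cell in row 5 is (5,3) = 65 − 61 = 4.
Column 3 must total 65; the given cells sum to 55, so (4,3) = 10.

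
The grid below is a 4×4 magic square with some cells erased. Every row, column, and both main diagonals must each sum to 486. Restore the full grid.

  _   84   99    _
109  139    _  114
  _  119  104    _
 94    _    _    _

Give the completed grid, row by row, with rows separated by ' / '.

154 84 99 149 / 109 139 124 114 / 129 119 104 134 / 94 144 159 89

Using row 2: 109 + 139 + 114 + ? → (2,3) = 486 − 362 = 124.
Column 2: 84 + 139 + 119 + ? = 486, so (4,2) = 144.
Using column 3: 99 + 124 + 104 + ? → (4,3) = 486 − 327 = 159.
Anti-diagonal: 124 + 119 + 94 + ? = 486, so (1,4) = 149.
Row 1 needs 486; the known cells sum to 332, so (1,1) = 154.
Row 4 needs 486; the known cells sum to 397, so (4,4) = 89.
Column 1: 154 + 109 + 94 + ? = 486, so (3,1) = 129.
From column 4, 486 − (149 + 114 + 89) gives (3,4) = 134.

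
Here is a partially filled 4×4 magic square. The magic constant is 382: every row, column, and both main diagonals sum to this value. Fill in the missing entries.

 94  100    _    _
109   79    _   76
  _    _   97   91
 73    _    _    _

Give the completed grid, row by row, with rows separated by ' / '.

Row 2 needs 382; the known cells sum to 264, so (2,3) = 118.
From column 1, 382 − (94 + 109 + 73) gives (3,1) = 106.
Main diagonal: 94 + 79 + 97 + ? = 382, so (4,4) = 112.
Row 3 needs 382; the known cells sum to 294, so (3,2) = 88.
Column 2: 100 + 79 + 88 + ? = 382, so (4,2) = 115.
Using column 4: 76 + 91 + 112 + ? → (1,4) = 382 − 279 = 103.
The remaining cell in row 1 is (1,3) = 382 − 297 = 85.
Row 4 needs 382; the known cells sum to 300, so (4,3) = 82.

94 100 85 103 / 109 79 118 76 / 106 88 97 91 / 73 115 82 112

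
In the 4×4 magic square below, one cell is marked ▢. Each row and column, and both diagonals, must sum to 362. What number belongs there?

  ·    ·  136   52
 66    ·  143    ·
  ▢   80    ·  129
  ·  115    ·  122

108

Column 4 must total 362; the given cells sum to 303, so (2,4) = 59.
From anti-diagonal, 362 − (52 + 143 + 80) gives (4,1) = 87.
Row 2 needs 362; the known cells sum to 268, so (2,2) = 94.
Row 4 must total 362; the given cells sum to 324, so (4,3) = 38.
Column 2 needs 362; the known cells sum to 289, so (1,2) = 73.
Column 3: 136 + 143 + 38 + ? = 362, so (3,3) = 45.
Main diagonal: 94 + 45 + 122 + ? = 362, so (1,1) = 101.
From row 3, 362 − (80 + 45 + 129) gives (3,1) = 108.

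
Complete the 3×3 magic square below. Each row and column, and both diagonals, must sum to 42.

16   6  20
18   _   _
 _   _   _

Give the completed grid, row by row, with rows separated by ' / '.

Column 1 must total 42; the given cells sum to 34, so (3,1) = 8.
Using anti-diagonal: 20 + 8 + ? → (2,2) = 42 − 28 = 14.
Row 2 needs 42; the known cells sum to 32, so (2,3) = 10.
From column 2, 42 − (6 + 14) gives (3,2) = 22.
The remaining cell in column 3 is (3,3) = 42 − 30 = 12.

16 6 20 / 18 14 10 / 8 22 12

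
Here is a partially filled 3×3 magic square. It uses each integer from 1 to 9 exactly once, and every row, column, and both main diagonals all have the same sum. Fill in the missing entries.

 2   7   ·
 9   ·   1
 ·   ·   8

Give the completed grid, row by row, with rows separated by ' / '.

2 7 6 / 9 5 1 / 4 3 8

The entries are 1 through 9, which sum to 45, so each line sums to 45/3 = 15.
Row 1 needs 15; the known cells sum to 9, so (1,3) = 6.
From row 2, 15 − (9 + 1) gives (2,2) = 5.
The remaining cell in column 1 is (3,1) = 15 − 11 = 4.
From column 2, 15 − (7 + 5) gives (3,2) = 3.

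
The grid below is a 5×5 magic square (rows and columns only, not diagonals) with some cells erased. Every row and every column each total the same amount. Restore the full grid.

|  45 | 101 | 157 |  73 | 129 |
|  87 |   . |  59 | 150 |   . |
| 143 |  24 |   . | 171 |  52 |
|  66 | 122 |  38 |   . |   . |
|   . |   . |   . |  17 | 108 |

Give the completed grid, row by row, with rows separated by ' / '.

Row 1 is already complete: 45 + 101 + 157 + 73 + 129 = 505, so that is the magic constant.
Row 3 needs 505; the known cells sum to 390, so (3,3) = 115.
The remaining cell in column 1 is (5,1) = 505 − 341 = 164.
From column 3, 505 − (157 + 59 + 115 + 38) gives (5,3) = 136.
Column 4 needs 505; the known cells sum to 411, so (4,4) = 94.
Row 4 needs 505; the known cells sum to 320, so (4,5) = 185.
The remaining cell in row 5 is (5,2) = 505 − 425 = 80.
Column 2: 101 + 24 + 122 + 80 + ? = 505, so (2,2) = 178.
The remaining cell in column 5 is (2,5) = 505 − 474 = 31.

45 101 157 73 129 / 87 178 59 150 31 / 143 24 115 171 52 / 66 122 38 94 185 / 164 80 136 17 108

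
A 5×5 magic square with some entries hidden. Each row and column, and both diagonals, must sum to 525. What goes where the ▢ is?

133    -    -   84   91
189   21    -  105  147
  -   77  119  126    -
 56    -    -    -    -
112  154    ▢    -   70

Row 2 must total 525; the given cells sum to 462, so (2,3) = 63.
Column 1: 133 + 189 + 56 + 112 + ? = 525, so (3,1) = 35.
From main diagonal, 525 − (133 + 21 + 119 + 70) gives (4,4) = 182.
Using anti-diagonal: 91 + 105 + 119 + 112 + ? → (4,2) = 525 − 427 = 98.
Row 3 must total 525; the given cells sum to 357, so (3,5) = 168.
Column 2: 21 + 77 + 98 + 154 + ? = 525, so (1,2) = 175.
Column 4: 84 + 105 + 126 + 182 + ? = 525, so (5,4) = 28.
The remaining cell in column 5 is (4,5) = 525 − 476 = 49.
Using row 1: 133 + 175 + 84 + 91 + ? → (1,3) = 525 − 483 = 42.
Row 4: 56 + 98 + 182 + 49 + ? = 525, so (4,3) = 140.
Row 5: 112 + 154 + 28 + 70 + ? = 525, so (5,3) = 161.

161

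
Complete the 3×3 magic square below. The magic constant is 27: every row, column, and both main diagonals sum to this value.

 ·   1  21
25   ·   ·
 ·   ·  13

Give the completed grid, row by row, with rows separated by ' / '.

5 1 21 / 25 9 -7 / -3 17 13

Row 1: 1 + 21 + ? = 27, so (1,1) = 5.
Column 1 needs 27; the known cells sum to 30, so (3,1) = -3.
Using column 3: 21 + 13 + ? → (2,3) = 27 − 34 = -7.
Main diagonal: 5 + 13 + ? = 27, so (2,2) = 9.
Using row 3: -3 + 13 + ? → (3,2) = 27 − 10 = 17.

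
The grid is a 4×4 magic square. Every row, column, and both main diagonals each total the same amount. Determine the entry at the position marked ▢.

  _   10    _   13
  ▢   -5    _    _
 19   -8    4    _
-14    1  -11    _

Column 2 is complete and sums to -2; that is the magic constant.
From row 3, -2 − (19 + (-8) + 4) gives (3,4) = -17.
The remaining cell in row 4 is (4,4) = -2 − (-24) = 22.
Column 4: 13 + (-17) + 22 + ? = -2, so (2,4) = -20.
Main diagonal must total -2; the given cells sum to 21, so (1,1) = -23.
Using anti-diagonal: 13 + (-8) + (-14) + ? → (2,3) = -2 − (-9) = 7.
From row 1, -2 − (-23 + 10 + 13) gives (1,3) = -2.
Row 2: -5 + 7 + (-20) + ? = -2, so (2,1) = 16.

16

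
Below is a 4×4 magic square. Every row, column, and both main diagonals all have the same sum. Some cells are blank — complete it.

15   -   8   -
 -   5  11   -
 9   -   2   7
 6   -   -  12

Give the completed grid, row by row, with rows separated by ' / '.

Main diagonal is already complete: 15 + 5 + 2 + 12 = 34, so that is the magic constant.
From row 3, 34 − (9 + 2 + 7) gives (3,2) = 16.
From column 1, 34 − (15 + 9 + 6) gives (2,1) = 4.
Column 3 needs 34; the known cells sum to 21, so (4,3) = 13.
The remaining cell in anti-diagonal is (1,4) = 34 − 33 = 1.
Row 1 needs 34; the known cells sum to 24, so (1,2) = 10.
Using row 2: 4 + 5 + 11 + ? → (2,4) = 34 − 20 = 14.
Row 4 needs 34; the known cells sum to 31, so (4,2) = 3.

15 10 8 1 / 4 5 11 14 / 9 16 2 7 / 6 3 13 12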